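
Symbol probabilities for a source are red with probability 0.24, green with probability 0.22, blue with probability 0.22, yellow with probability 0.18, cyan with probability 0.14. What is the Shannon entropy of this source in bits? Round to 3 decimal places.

H = −Σ pᵢ log₂ pᵢ.
−0.24·log₂(0.24) = 0.4941
−0.22·log₂(0.22) = 0.4806
−0.22·log₂(0.22) = 0.4806
−0.18·log₂(0.18) = 0.4453
−0.14·log₂(0.14) = 0.3971
Sum ≈ 2.2977 → 2.298 bits.

2.298 bits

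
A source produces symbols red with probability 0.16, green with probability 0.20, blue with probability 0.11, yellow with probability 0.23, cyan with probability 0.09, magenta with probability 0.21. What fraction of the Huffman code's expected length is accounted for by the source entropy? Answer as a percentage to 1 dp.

Entropy H = −Σ p log₂ p ≈ 2.5108 bits.
Huffman merges: 9/100+11/100→1/5; 4/25+1/5→9/25; 1/5+21/100→41/100; 23/100+9/25→59/100; 41/100+59/100→1. L = 64/25 ≈ 2.5600.
Efficiency = H/L = 2.5108/2.5600 = 98.1%.

98.1%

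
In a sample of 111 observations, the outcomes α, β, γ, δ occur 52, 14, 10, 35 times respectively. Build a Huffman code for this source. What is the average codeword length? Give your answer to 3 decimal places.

1.748 bits/symbol

Probabilities are the counts divided by 111.
Repeatedly combine the two least-probable nodes; the expected code length is the sum of the merged weights.
merge 10/111 + 14/111 → 8/37
merge 8/37 + 35/111 → 59/111
merge 52/111 + 59/111 → 1
L = 8/37 + 59/111 + 1 = 194/111 ≈ 1.748 bits/symbol.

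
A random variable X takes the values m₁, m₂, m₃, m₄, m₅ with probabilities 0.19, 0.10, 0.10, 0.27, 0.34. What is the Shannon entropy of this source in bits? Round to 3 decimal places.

H = −Σ pᵢ log₂ pᵢ.
−0.19·log₂(0.19) = 0.4552
−0.10·log₂(0.10) = 0.3322
−0.10·log₂(0.10) = 0.3322
−0.27·log₂(0.27) = 0.5100
−0.34·log₂(0.34) = 0.5292
Sum ≈ 2.1588 → 2.159 bits.

2.159 bits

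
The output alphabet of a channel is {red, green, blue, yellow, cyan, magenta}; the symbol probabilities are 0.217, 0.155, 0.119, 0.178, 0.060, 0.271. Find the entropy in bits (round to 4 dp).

2.4579 bits

H = −Σ pᵢ log₂ pᵢ.
−0.217·log₂(0.217) = 0.4783
−0.155·log₂(0.155) = 0.4169
−0.119·log₂(0.119) = 0.3654
−0.178·log₂(0.178) = 0.4432
−0.060·log₂(0.060) = 0.2435
−0.271·log₂(0.271) = 0.5105
Sum ≈ 2.4579 → 2.4579 bits.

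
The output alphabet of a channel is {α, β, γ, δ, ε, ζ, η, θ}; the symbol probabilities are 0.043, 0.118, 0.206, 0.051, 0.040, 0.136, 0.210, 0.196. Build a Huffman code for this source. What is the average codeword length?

Repeatedly combine the two least-probable nodes; the expected code length is the sum of the merged weights.
merge 1/25 + 43/1000 → 83/1000
merge 51/1000 + 83/1000 → 67/500
merge 59/500 + 67/500 → 63/250
merge 17/125 + 49/250 → 83/250
merge 103/500 + 21/100 → 52/125
merge 63/250 + 83/250 → 73/125
merge 52/125 + 73/125 → 1
L = 83/1000 + 67/500 + 63/250 + 83/250 + 52/125 + 73/125 + 1 = 2801/1000 = 2.801 bits/symbol.

2.801 bits/symbol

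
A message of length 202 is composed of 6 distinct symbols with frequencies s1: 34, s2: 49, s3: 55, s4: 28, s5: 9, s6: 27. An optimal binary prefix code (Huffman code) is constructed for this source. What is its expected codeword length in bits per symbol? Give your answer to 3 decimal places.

2.485 bits/symbol

Probabilities are the counts divided by 202.
Repeatedly combine the two least-probable nodes; the expected code length is the sum of the merged weights.
merge 9/202 + 27/202 → 18/101
merge 14/101 + 17/101 → 31/101
merge 18/101 + 49/202 → 85/202
merge 55/202 + 31/101 → 117/202
merge 85/202 + 117/202 → 1
L = 18/101 + 31/101 + 85/202 + 117/202 + 1 = 251/101 ≈ 2.485 bits/symbol.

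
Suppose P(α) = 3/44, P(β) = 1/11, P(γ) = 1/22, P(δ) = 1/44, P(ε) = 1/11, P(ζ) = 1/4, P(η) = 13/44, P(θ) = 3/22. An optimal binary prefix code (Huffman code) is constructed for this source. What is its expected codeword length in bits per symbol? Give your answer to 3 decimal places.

Repeatedly combine the two least-probable nodes; the expected code length is the sum of the merged weights.
merge 1/44 + 1/22 → 3/44
merge 3/44 + 3/44 → 3/22
merge 1/11 + 1/11 → 2/11
merge 3/22 + 3/22 → 3/11
merge 2/11 + 1/4 → 19/44
merge 3/11 + 13/44 → 25/44
merge 19/44 + 25/44 → 1
L = 3/44 + 3/22 + 2/11 + 3/11 + 19/44 + 25/44 + 1 = 117/44 ≈ 2.659 bits/symbol.

2.659 bits/symbol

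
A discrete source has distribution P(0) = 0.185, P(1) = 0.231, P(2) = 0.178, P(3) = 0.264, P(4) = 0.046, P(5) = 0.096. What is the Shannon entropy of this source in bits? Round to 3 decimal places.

2.418 bits

H = −Σ pᵢ log₂ pᵢ.
−0.185·log₂(0.185) = 0.4504
−0.231·log₂(0.231) = 0.4883
−0.178·log₂(0.178) = 0.4432
−0.264·log₂(0.264) = 0.5072
−0.046·log₂(0.046) = 0.2043
−0.096·log₂(0.096) = 0.3246
Sum ≈ 2.4181 → 2.418 bits.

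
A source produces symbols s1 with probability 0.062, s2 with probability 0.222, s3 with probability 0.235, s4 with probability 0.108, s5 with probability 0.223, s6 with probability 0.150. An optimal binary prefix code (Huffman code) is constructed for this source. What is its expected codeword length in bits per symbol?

Repeatedly combine the two least-probable nodes; the expected code length is the sum of the merged weights.
merge 31/500 + 27/250 → 17/100
merge 3/20 + 17/100 → 8/25
merge 111/500 + 223/1000 → 89/200
merge 47/200 + 8/25 → 111/200
merge 89/200 + 111/200 → 1
L = 17/100 + 8/25 + 89/200 + 111/200 + 1 = 249/100 = 2.49 bits/symbol.

2.49 bits/symbol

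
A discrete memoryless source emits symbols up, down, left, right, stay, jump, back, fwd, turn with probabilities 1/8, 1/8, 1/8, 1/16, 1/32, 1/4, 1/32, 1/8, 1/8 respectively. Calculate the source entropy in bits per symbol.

Each probability is a power of 1/2, so log₂(1/p) is an integer.
H = Σ p·log₂(1/p) = 1/8·3 + 1/8·3 + 1/8·3 + 1/16·4 + 1/32·5 + 1/4·2 + 1/32·5 + 1/8·3 + 1/8·3 = 2.9375 bits.

2.9375 bits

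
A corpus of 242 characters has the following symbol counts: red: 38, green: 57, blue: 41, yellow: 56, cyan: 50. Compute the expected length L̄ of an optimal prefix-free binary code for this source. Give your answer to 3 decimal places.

Probabilities are the counts divided by 242.
Repeatedly combine the two least-probable nodes; the expected code length is the sum of the merged weights.
merge 19/121 + 41/242 → 79/242
merge 25/121 + 28/121 → 53/121
merge 57/242 + 79/242 → 68/121
merge 53/121 + 68/121 → 1
L = 79/242 + 53/121 + 68/121 + 1 = 563/242 ≈ 2.326 bits/symbol.

2.326 bits/symbol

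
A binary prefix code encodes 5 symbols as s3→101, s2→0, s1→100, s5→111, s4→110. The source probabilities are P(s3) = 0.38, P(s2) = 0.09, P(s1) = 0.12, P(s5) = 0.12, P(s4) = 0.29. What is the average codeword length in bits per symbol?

2.82 bits/symbol

L̄ = Σ pᵢ·ℓᵢ = 0.38·3 + 0.09·1 + 0.12·3 + 0.12·3 + 0.29·3 = 2.82 bits/symbol.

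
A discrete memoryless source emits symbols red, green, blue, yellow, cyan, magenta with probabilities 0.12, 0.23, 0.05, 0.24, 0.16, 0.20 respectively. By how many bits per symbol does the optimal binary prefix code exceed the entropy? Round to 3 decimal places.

0.048 bits

Entropy H = −Σ p log₂ p ≈ 2.4524 bits.
Huffman merges: 1/20+3/25→17/100; 4/25+17/100→33/100; 1/5+23/100→43/100; 6/25+33/100→57/100; 43/100+57/100→1. L = 5/2 ≈ 2.5000.
L − H = 2.5000 − 2.4524 = 0.048 bits.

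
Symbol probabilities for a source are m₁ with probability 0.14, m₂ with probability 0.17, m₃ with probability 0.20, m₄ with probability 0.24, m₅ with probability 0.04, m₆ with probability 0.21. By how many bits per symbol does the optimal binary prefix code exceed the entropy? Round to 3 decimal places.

0.081 bits

Entropy H = −Σ p log₂ p ≈ 2.4488 bits.
Huffman merges: 1/25+7/50→9/50; 17/100+9/50→7/20; 1/5+21/100→41/100; 6/25+7/20→59/100; 41/100+59/100→1. L = 253/100 ≈ 2.5300.
L − H = 2.5300 − 2.4488 = 0.081 bits.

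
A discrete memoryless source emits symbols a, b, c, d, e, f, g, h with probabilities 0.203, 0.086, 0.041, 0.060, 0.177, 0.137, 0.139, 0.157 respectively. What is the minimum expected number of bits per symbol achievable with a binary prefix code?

Repeatedly combine the two least-probable nodes; the expected code length is the sum of the merged weights.
merge 41/1000 + 3/50 → 101/1000
merge 43/500 + 101/1000 → 187/1000
merge 137/1000 + 139/1000 → 69/250
merge 157/1000 + 177/1000 → 167/500
merge 187/1000 + 203/1000 → 39/100
merge 69/250 + 167/500 → 61/100
merge 39/100 + 61/100 → 1
L = 101/1000 + 187/1000 + 69/250 + 167/500 + 39/100 + 61/100 + 1 = 1449/500 = 2.898 bits/symbol.

2.898 bits/symbol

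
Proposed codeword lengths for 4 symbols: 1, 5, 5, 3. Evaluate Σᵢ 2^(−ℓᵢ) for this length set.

0.6875

With common denominator 2^5 = 32: Σ 2^(−ℓᵢ) = 16/32 + 1/32 + 1/32 + 4/32 = 22/32 = 0.6875.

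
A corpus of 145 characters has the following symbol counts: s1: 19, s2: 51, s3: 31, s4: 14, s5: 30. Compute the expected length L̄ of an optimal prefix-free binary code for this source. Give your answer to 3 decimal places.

Probabilities are the counts divided by 145.
Repeatedly combine the two least-probable nodes; the expected code length is the sum of the merged weights.
merge 14/145 + 19/145 → 33/145
merge 6/29 + 31/145 → 61/145
merge 33/145 + 51/145 → 84/145
merge 61/145 + 84/145 → 1
L = 33/145 + 61/145 + 84/145 + 1 = 323/145 ≈ 2.228 bits/symbol.

2.228 bits/symbol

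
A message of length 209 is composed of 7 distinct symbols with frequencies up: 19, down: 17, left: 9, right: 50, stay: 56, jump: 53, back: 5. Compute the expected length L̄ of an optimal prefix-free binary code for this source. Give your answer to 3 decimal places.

2.455 bits/symbol

Probabilities are the counts divided by 209.
Repeatedly combine the two least-probable nodes; the expected code length is the sum of the merged weights.
merge 5/209 + 9/209 → 14/209
merge 14/209 + 17/209 → 31/209
merge 1/11 + 31/209 → 50/209
merge 50/209 + 50/209 → 100/209
merge 53/209 + 56/209 → 109/209
merge 100/209 + 109/209 → 1
L = 14/209 + 31/209 + 50/209 + 100/209 + 109/209 + 1 = 27/11 ≈ 2.455 bits/symbol.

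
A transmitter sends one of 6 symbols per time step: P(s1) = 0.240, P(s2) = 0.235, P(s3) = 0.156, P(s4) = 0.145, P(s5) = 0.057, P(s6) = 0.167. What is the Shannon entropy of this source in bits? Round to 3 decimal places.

2.474 bits

H = −Σ pᵢ log₂ pᵢ.
−0.240·log₂(0.240) = 0.4941
−0.235·log₂(0.235) = 0.4910
−0.156·log₂(0.156) = 0.4181
−0.145·log₂(0.145) = 0.4040
−0.057·log₂(0.057) = 0.2356
−0.167·log₂(0.167) = 0.4312
Sum ≈ 2.4740 → 2.474 bits.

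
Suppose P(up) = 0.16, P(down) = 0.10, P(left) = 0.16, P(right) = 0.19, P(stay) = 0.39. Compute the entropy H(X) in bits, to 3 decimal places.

2.163 bits

H = −Σ pᵢ log₂ pᵢ.
−0.16·log₂(0.16) = 0.4230
−0.10·log₂(0.10) = 0.3322
−0.16·log₂(0.16) = 0.4230
−0.19·log₂(0.19) = 0.4552
−0.39·log₂(0.39) = 0.5298
Sum ≈ 2.1633 → 2.163 bits.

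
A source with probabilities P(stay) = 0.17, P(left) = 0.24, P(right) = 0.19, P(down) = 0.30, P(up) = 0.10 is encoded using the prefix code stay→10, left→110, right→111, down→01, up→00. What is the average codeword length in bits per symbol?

2.43 bits/symbol

L̄ = Σ pᵢ·ℓᵢ = 0.17·2 + 0.24·3 + 0.19·3 + 0.30·2 + 0.10·2 = 2.43 bits/symbol.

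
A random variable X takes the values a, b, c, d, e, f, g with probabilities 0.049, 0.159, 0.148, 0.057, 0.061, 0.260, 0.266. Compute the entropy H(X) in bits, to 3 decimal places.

H = −Σ pᵢ log₂ pᵢ.
−0.049·log₂(0.049) = 0.2132
−0.159·log₂(0.159) = 0.4218
−0.148·log₂(0.148) = 0.4079
−0.057·log₂(0.057) = 0.2356
−0.061·log₂(0.061) = 0.2461
−0.260·log₂(0.260) = 0.5053
−0.266·log₂(0.266) = 0.5082
Sum ≈ 2.5381 → 2.538 bits.

2.538 bits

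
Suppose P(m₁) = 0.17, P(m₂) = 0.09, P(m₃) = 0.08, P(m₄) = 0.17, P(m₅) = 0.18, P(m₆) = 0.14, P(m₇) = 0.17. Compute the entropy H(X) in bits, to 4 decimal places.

2.7503 bits

H = −Σ pᵢ log₂ pᵢ.
−0.17·log₂(0.17) = 0.4346
−0.09·log₂(0.09) = 0.3127
−0.08·log₂(0.08) = 0.2915
−0.17·log₂(0.17) = 0.4346
−0.18·log₂(0.18) = 0.4453
−0.14·log₂(0.14) = 0.3971
−0.17·log₂(0.17) = 0.4346
Sum ≈ 2.7503 → 2.7503 bits.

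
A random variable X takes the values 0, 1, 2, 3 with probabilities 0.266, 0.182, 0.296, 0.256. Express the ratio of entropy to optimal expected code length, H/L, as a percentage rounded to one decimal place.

Entropy H = −Σ p log₂ p ≈ 1.9787 bits.
Huffman merges: 91/500+32/125→219/500; 133/500+37/125→281/500; 219/500+281/500→1. L = 2 ≈ 2.0000.
Efficiency = H/L = 1.9787/2.0000 = 98.9%.

98.9%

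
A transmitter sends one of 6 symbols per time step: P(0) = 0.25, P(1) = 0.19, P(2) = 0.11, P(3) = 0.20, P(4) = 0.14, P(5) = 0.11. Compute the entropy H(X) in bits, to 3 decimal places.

H = −Σ pᵢ log₂ pᵢ.
−0.25·log₂(0.25) = 0.5000
−0.19·log₂(0.19) = 0.4552
−0.11·log₂(0.11) = 0.3503
−0.20·log₂(0.20) = 0.4644
−0.14·log₂(0.14) = 0.3971
−0.11·log₂(0.11) = 0.3503
Sum ≈ 2.5173 → 2.517 bits.

2.517 bits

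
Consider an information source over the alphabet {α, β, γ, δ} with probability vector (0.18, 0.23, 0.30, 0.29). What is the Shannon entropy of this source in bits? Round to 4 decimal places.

1.9720 bits

H = −Σ pᵢ log₂ pᵢ.
−0.18·log₂(0.18) = 0.4453
−0.23·log₂(0.23) = 0.4877
−0.30·log₂(0.30) = 0.5211
−0.29·log₂(0.29) = 0.5179
Sum ≈ 1.9720 → 1.9720 bits.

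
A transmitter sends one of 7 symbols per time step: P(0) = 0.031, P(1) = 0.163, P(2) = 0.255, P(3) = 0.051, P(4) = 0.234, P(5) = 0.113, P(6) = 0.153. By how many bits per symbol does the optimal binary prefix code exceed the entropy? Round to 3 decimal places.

0.029 bits

Entropy H = −Σ p log₂ p ≈ 2.5638 bits.
Huffman merges: 31/1000+51/1000→41/500; 41/500+113/1000→39/200; 153/1000+163/1000→79/250; 39/200+117/500→429/1000; 51/200+79/250→571/1000; 429/1000+571/1000→1. L = 2593/1000 ≈ 2.5930.
L − H = 2.5930 − 2.5638 = 0.029 bits.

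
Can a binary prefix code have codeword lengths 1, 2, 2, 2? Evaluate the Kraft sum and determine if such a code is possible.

1.25; no

With common denominator 2^2 = 4: Σ 2^(−ℓᵢ) = 2/4 + 1/4 + 1/4 + 1/4 = 5/4 = 1.25.
Kraft's inequality requires Σ ≤ 1; here Σ = 1.25 > 1, so no such prefix code exists.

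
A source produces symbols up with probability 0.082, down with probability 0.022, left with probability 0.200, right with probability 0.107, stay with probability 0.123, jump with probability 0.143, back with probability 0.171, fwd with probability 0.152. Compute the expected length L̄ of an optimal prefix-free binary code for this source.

2.904 bits/symbol

Repeatedly combine the two least-probable nodes; the expected code length is the sum of the merged weights.
merge 11/500 + 41/500 → 13/125
merge 13/125 + 107/1000 → 211/1000
merge 123/1000 + 143/1000 → 133/500
merge 19/125 + 171/1000 → 323/1000
merge 1/5 + 211/1000 → 411/1000
merge 133/500 + 323/1000 → 589/1000
merge 411/1000 + 589/1000 → 1
L = 13/125 + 211/1000 + 133/500 + 323/1000 + 411/1000 + 589/1000 + 1 = 363/125 = 2.904 bits/symbol.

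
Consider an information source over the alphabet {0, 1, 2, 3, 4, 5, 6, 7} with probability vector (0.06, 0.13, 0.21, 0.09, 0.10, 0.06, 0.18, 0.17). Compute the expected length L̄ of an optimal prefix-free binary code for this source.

Repeatedly combine the two least-probable nodes; the expected code length is the sum of the merged weights.
merge 3/50 + 3/50 → 3/25
merge 9/100 + 1/10 → 19/100
merge 3/25 + 13/100 → 1/4
merge 17/100 + 9/50 → 7/20
merge 19/100 + 21/100 → 2/5
merge 1/4 + 7/20 → 3/5
merge 2/5 + 3/5 → 1
L = 3/25 + 19/100 + 1/4 + 7/20 + 2/5 + 3/5 + 1 = 291/100 = 2.91 bits/symbol.

2.91 bits/symbol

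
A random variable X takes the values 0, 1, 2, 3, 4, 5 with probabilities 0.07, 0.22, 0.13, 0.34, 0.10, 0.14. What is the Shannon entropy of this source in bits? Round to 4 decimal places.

H = −Σ pᵢ log₂ pᵢ.
−0.07·log₂(0.07) = 0.2686
−0.22·log₂(0.22) = 0.4806
−0.13·log₂(0.13) = 0.3826
−0.34·log₂(0.34) = 0.5292
−0.10·log₂(0.10) = 0.3322
−0.14·log₂(0.14) = 0.3971
Sum ≈ 2.3902 → 2.3902 bits.

2.3902 bits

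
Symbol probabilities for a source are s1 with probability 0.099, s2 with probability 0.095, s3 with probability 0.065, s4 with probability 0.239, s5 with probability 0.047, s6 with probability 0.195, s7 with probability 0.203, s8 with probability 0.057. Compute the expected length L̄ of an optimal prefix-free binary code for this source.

2.822 bits/symbol

Repeatedly combine the two least-probable nodes; the expected code length is the sum of the merged weights.
merge 47/1000 + 57/1000 → 13/125
merge 13/200 + 19/200 → 4/25
merge 99/1000 + 13/125 → 203/1000
merge 4/25 + 39/200 → 71/200
merge 203/1000 + 203/1000 → 203/500
merge 239/1000 + 71/200 → 297/500
merge 203/500 + 297/500 → 1
L = 13/125 + 4/25 + 203/1000 + 71/200 + 203/500 + 297/500 + 1 = 1411/500 = 2.822 bits/symbol.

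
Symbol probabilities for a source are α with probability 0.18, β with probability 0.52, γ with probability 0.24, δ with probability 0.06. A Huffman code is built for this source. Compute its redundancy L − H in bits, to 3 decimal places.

0.046 bits

Entropy H = −Σ p log₂ p ≈ 1.6736 bits.
Huffman merges: 3/50+9/50→6/25; 6/25+6/25→12/25; 12/25+13/25→1. L = 43/25 ≈ 1.7200.
L − H = 1.7200 − 1.6736 = 0.046 bits.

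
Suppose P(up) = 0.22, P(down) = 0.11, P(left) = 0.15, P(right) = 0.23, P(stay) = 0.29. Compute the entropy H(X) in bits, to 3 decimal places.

2.247 bits

H = −Σ pᵢ log₂ pᵢ.
−0.22·log₂(0.22) = 0.4806
−0.11·log₂(0.11) = 0.3503
−0.15·log₂(0.15) = 0.4105
−0.23·log₂(0.23) = 0.4877
−0.29·log₂(0.29) = 0.5179
Sum ≈ 2.2470 → 2.247 bits.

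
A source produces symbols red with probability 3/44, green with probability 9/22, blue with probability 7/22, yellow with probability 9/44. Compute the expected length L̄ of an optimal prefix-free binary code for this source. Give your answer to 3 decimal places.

1.864 bits/symbol

Repeatedly combine the two least-probable nodes; the expected code length is the sum of the merged weights.
merge 3/44 + 9/44 → 3/11
merge 3/11 + 7/22 → 13/22
merge 9/22 + 13/22 → 1
L = 3/11 + 13/22 + 1 = 41/22 ≈ 1.864 bits/symbol.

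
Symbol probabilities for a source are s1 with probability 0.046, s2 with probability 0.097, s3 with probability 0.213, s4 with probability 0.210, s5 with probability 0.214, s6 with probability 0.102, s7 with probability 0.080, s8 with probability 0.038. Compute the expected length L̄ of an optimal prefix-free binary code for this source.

2.81 bits/symbol

Repeatedly combine the two least-probable nodes; the expected code length is the sum of the merged weights.
merge 19/500 + 23/500 → 21/250
merge 2/25 + 21/250 → 41/250
merge 97/1000 + 51/500 → 199/1000
merge 41/250 + 199/1000 → 363/1000
merge 21/100 + 213/1000 → 423/1000
merge 107/500 + 363/1000 → 577/1000
merge 423/1000 + 577/1000 → 1
L = 21/250 + 41/250 + 199/1000 + 363/1000 + 423/1000 + 577/1000 + 1 = 281/100 = 2.81 bits/symbol.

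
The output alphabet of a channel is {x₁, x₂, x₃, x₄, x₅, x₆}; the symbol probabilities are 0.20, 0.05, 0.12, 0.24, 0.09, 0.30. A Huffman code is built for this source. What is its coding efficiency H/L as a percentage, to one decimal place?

Entropy H = −Σ p log₂ p ≈ 2.3754 bits.
Huffman merges: 1/20+9/100→7/50; 3/25+7/50→13/50; 1/5+6/25→11/25; 13/50+3/10→14/25; 11/25+14/25→1. L = 12/5 ≈ 2.4000.
Efficiency = H/L = 2.3754/2.4000 = 99.0%.

99.0%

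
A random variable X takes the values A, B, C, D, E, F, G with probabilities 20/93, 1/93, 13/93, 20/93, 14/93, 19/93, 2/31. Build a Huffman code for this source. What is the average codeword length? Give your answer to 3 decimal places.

2.645 bits/symbol

Repeatedly combine the two least-probable nodes; the expected code length is the sum of the merged weights.
merge 1/93 + 2/31 → 7/93
merge 7/93 + 13/93 → 20/93
merge 14/93 + 19/93 → 11/31
merge 20/93 + 20/93 → 40/93
merge 20/93 + 11/31 → 53/93
merge 40/93 + 53/93 → 1
L = 7/93 + 20/93 + 11/31 + 40/93 + 53/93 + 1 = 82/31 ≈ 2.645 bits/symbol.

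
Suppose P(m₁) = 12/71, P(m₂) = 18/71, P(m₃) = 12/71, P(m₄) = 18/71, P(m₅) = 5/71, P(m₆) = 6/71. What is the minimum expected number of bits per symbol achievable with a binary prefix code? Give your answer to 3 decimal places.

2.479 bits/symbol

Repeatedly combine the two least-probable nodes; the expected code length is the sum of the merged weights.
merge 5/71 + 6/71 → 11/71
merge 11/71 + 12/71 → 23/71
merge 12/71 + 18/71 → 30/71
merge 18/71 + 23/71 → 41/71
merge 30/71 + 41/71 → 1
L = 11/71 + 23/71 + 30/71 + 41/71 + 1 = 176/71 ≈ 2.479 bits/symbol.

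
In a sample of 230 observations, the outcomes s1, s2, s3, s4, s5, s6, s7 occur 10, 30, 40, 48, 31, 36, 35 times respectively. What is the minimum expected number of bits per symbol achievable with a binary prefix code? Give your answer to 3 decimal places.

Probabilities are the counts divided by 230.
Repeatedly combine the two least-probable nodes; the expected code length is the sum of the merged weights.
merge 1/23 + 3/23 → 4/23
merge 31/230 + 7/46 → 33/115
merge 18/115 + 4/23 → 38/115
merge 4/23 + 24/115 → 44/115
merge 33/115 + 38/115 → 71/115
merge 44/115 + 71/115 → 1
L = 4/23 + 33/115 + 38/115 + 44/115 + 71/115 + 1 = 321/115 ≈ 2.791 bits/symbol.

2.791 bits/symbol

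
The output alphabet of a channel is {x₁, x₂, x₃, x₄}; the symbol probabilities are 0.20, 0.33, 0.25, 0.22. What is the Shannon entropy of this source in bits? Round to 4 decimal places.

1.9728 bits

H = −Σ pᵢ log₂ pᵢ.
−0.20·log₂(0.20) = 0.4644
−0.33·log₂(0.33) = 0.5278
−0.25·log₂(0.25) = 0.5000
−0.22·log₂(0.22) = 0.4806
Sum ≈ 1.9728 → 1.9728 bits.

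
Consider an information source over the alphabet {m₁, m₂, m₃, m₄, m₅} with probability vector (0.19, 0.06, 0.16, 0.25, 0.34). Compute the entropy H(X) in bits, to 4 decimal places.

2.1510 bits

H = −Σ pᵢ log₂ pᵢ.
−0.19·log₂(0.19) = 0.4552
−0.06·log₂(0.06) = 0.2435
−0.16·log₂(0.16) = 0.4230
−0.25·log₂(0.25) = 0.5000
−0.34·log₂(0.34) = 0.5292
Sum ≈ 2.1510 → 2.1510 bits.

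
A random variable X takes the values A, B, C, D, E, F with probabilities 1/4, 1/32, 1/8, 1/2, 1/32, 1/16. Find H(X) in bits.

1.9375 bits

Each probability is a power of 1/2, so log₂(1/p) is an integer.
H = Σ p·log₂(1/p) = 1/4·2 + 1/32·5 + 1/8·3 + 1/2·1 + 1/32·5 + 1/16·4 = 1.9375 bits.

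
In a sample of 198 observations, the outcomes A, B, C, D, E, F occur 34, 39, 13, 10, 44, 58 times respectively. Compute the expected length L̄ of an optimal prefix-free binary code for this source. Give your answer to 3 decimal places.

Probabilities are the counts divided by 198.
Repeatedly combine the two least-probable nodes; the expected code length is the sum of the merged weights.
merge 5/99 + 13/198 → 23/198
merge 23/198 + 17/99 → 19/66
merge 13/66 + 2/9 → 83/198
merge 19/66 + 29/99 → 115/198
merge 83/198 + 115/198 → 1
L = 23/198 + 19/66 + 83/198 + 115/198 + 1 = 238/99 ≈ 2.404 bits/symbol.

2.404 bits/symbol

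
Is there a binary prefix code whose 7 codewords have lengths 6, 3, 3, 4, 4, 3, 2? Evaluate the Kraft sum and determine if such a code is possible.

With common denominator 2^6 = 64: Σ 2^(−ℓᵢ) = 1/64 + 8/64 + 8/64 + 4/64 + 4/64 + 8/64 + 16/64 = 49/64 = 0.765625.
Kraft's inequality requires Σ ≤ 1; here Σ = 0.765625 ≤ 1, so such a prefix code exists.

0.765625; yes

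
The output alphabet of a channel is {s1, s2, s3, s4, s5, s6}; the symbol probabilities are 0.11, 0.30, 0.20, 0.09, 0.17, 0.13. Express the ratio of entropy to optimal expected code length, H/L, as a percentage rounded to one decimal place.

Entropy H = −Σ p log₂ p ≈ 2.4656 bits.
Huffman merges: 9/100+11/100→1/5; 13/100+17/100→3/10; 1/5+1/5→2/5; 3/10+3/10→3/5; 2/5+3/5→1. L = 5/2 ≈ 2.5000.
Efficiency = H/L = 2.4656/2.5000 = 98.6%.

98.6%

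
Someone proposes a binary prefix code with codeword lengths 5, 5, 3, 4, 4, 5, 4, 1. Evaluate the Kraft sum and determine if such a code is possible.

0.90625; yes

With common denominator 2^5 = 32: Σ 2^(−ℓᵢ) = 1/32 + 1/32 + 4/32 + 2/32 + 2/32 + 1/32 + 2/32 + 16/32 = 29/32 = 0.90625.
Kraft's inequality requires Σ ≤ 1; here Σ = 0.90625 ≤ 1, so such a prefix code exists.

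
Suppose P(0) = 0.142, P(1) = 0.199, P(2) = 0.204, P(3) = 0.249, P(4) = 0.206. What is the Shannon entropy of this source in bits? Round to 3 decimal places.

H = −Σ pᵢ log₂ pᵢ.
−0.142·log₂(0.142) = 0.3999
−0.199·log₂(0.199) = 0.4635
−0.204·log₂(0.204) = 0.4678
−0.249·log₂(0.249) = 0.4994
−0.206·log₂(0.206) = 0.4695
Sum ≈ 2.3002 → 2.300 bits.

2.300 bits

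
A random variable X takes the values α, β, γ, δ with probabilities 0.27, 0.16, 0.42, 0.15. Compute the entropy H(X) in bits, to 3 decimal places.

H = −Σ pᵢ log₂ pᵢ.
−0.27·log₂(0.27) = 0.5100
−0.16·log₂(0.16) = 0.4230
−0.42·log₂(0.42) = 0.5256
−0.15·log₂(0.15) = 0.4105
Sum ≈ 1.8692 → 1.869 bits.

1.869 bits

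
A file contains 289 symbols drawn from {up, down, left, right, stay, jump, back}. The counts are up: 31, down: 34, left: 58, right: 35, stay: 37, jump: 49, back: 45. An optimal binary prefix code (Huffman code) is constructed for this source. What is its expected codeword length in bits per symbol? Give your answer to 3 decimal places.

2.799 bits/symbol

Probabilities are the counts divided by 289.
Repeatedly combine the two least-probable nodes; the expected code length is the sum of the merged weights.
merge 31/289 + 2/17 → 65/289
merge 35/289 + 37/289 → 72/289
merge 45/289 + 49/289 → 94/289
merge 58/289 + 65/289 → 123/289
merge 72/289 + 94/289 → 166/289
merge 123/289 + 166/289 → 1
L = 65/289 + 72/289 + 94/289 + 123/289 + 166/289 + 1 = 809/289 ≈ 2.799 bits/symbol.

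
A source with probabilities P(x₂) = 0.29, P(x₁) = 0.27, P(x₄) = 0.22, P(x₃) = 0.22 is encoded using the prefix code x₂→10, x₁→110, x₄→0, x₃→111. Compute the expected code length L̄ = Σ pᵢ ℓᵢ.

L̄ = Σ pᵢ·ℓᵢ = 0.29·2 + 0.27·3 + 0.22·1 + 0.22·3 = 2.27 bits/symbol.

2.27 bits/symbol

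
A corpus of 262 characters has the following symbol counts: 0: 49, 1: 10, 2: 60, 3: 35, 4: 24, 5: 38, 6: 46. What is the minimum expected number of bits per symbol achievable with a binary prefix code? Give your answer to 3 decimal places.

2.714 bits/symbol

Probabilities are the counts divided by 262.
Repeatedly combine the two least-probable nodes; the expected code length is the sum of the merged weights.
merge 5/131 + 12/131 → 17/131
merge 17/131 + 35/262 → 69/262
merge 19/131 + 23/131 → 42/131
merge 49/262 + 30/131 → 109/262
merge 69/262 + 42/131 → 153/262
merge 109/262 + 153/262 → 1
L = 17/131 + 69/262 + 42/131 + 109/262 + 153/262 + 1 = 711/262 ≈ 2.714 bits/symbol.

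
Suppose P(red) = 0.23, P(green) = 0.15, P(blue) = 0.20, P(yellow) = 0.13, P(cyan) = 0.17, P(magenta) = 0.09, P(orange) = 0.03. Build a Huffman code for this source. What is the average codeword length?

Repeatedly combine the two least-probable nodes; the expected code length is the sum of the merged weights.
merge 3/100 + 9/100 → 3/25
merge 3/25 + 13/100 → 1/4
merge 3/20 + 17/100 → 8/25
merge 1/5 + 23/100 → 43/100
merge 1/4 + 8/25 → 57/100
merge 43/100 + 57/100 → 1
L = 3/25 + 1/4 + 8/25 + 43/100 + 57/100 + 1 = 269/100 = 2.69 bits/symbol.

2.69 bits/symbol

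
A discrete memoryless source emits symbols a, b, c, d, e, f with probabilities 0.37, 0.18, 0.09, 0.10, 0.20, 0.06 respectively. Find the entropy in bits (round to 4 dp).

H = −Σ pᵢ log₂ pᵢ.
−0.37·log₂(0.37) = 0.5307
−0.18·log₂(0.18) = 0.4453
−0.09·log₂(0.09) = 0.3127
−0.10·log₂(0.10) = 0.3322
−0.20·log₂(0.20) = 0.4644
−0.06·log₂(0.06) = 0.2435
Sum ≈ 2.3288 → 2.3288 bits.

2.3288 bits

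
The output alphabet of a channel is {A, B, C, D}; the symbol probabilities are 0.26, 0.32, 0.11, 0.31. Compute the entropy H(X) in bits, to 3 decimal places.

1.905 bits

H = −Σ pᵢ log₂ pᵢ.
−0.26·log₂(0.26) = 0.5053
−0.32·log₂(0.32) = 0.5260
−0.11·log₂(0.11) = 0.3503
−0.31·log₂(0.31) = 0.5238
Sum ≈ 1.9054 → 1.905 bits.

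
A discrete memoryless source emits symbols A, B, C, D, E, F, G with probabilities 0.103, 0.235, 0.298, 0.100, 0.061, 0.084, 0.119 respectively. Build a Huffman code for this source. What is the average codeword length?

Repeatedly combine the two least-probable nodes; the expected code length is the sum of the merged weights.
merge 61/1000 + 21/250 → 29/200
merge 1/10 + 103/1000 → 203/1000
merge 119/1000 + 29/200 → 33/125
merge 203/1000 + 47/200 → 219/500
merge 33/125 + 149/500 → 281/500
merge 219/500 + 281/500 → 1
L = 29/200 + 203/1000 + 33/125 + 219/500 + 281/500 + 1 = 653/250 = 2.612 bits/symbol.

2.612 bits/symbol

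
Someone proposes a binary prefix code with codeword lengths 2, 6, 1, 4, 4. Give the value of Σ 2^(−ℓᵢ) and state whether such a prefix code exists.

With common denominator 2^6 = 64: Σ 2^(−ℓᵢ) = 16/64 + 1/64 + 32/64 + 4/64 + 4/64 = 57/64 = 0.890625.
Kraft's inequality requires Σ ≤ 1; here Σ = 0.890625 ≤ 1, so such a prefix code exists.

0.890625; yes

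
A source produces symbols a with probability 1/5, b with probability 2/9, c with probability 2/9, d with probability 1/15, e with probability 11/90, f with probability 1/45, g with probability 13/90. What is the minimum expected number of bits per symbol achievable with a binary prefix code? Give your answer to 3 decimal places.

Repeatedly combine the two least-probable nodes; the expected code length is the sum of the merged weights.
merge 1/45 + 1/15 → 4/45
merge 4/45 + 11/90 → 19/90
merge 13/90 + 1/5 → 31/90
merge 19/90 + 2/9 → 13/30
merge 2/9 + 31/90 → 17/30
merge 13/30 + 17/30 → 1
L = 4/45 + 19/90 + 31/90 + 13/30 + 17/30 + 1 = 119/45 ≈ 2.644 bits/symbol.

2.644 bits/symbol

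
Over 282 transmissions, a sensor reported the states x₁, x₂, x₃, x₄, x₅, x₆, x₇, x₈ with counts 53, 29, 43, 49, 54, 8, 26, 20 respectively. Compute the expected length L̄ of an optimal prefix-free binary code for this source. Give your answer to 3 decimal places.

2.908 bits/symbol

Probabilities are the counts divided by 282.
Repeatedly combine the two least-probable nodes; the expected code length is the sum of the merged weights.
merge 4/141 + 10/141 → 14/141
merge 13/141 + 14/141 → 9/47
merge 29/282 + 43/282 → 12/47
merge 49/282 + 53/282 → 17/47
merge 9/47 + 9/47 → 18/47
merge 12/47 + 17/47 → 29/47
merge 18/47 + 29/47 → 1
L = 14/141 + 9/47 + 12/47 + 17/47 + 18/47 + 29/47 + 1 = 410/141 ≈ 2.908 bits/symbol.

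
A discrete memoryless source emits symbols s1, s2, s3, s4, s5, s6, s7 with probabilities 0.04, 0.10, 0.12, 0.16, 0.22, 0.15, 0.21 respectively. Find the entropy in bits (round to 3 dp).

H = −Σ pᵢ log₂ pᵢ.
−0.04·log₂(0.04) = 0.1858
−0.10·log₂(0.10) = 0.3322
−0.12·log₂(0.12) = 0.3671
−0.16·log₂(0.16) = 0.4230
−0.22·log₂(0.22) = 0.4806
−0.15·log₂(0.15) = 0.4105
−0.21·log₂(0.21) = 0.4728
Sum ≈ 2.6720 → 2.672 bits.

2.672 bits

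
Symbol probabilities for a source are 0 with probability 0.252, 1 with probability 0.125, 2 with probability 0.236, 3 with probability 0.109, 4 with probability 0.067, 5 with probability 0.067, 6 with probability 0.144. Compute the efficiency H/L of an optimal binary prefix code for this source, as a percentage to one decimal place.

Entropy H = −Σ p log₂ p ≈ 2.6414 bits.
Huffman merges: 67/1000+67/1000→67/500; 109/1000+1/8→117/500; 67/500+18/125→139/500; 117/500+59/250→47/100; 63/250+139/500→53/100; 47/100+53/100→1. L = 1323/500 ≈ 2.6460.
Efficiency = H/L = 2.6414/2.6460 = 99.8%.

99.8%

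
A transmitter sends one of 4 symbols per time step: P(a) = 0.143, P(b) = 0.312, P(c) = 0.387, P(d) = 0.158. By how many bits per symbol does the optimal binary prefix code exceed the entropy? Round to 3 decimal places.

0.038 bits

Entropy H = −Σ p log₂ p ≈ 1.8762 bits.
Huffman merges: 143/1000+79/500→301/1000; 301/1000+39/125→613/1000; 387/1000+613/1000→1. L = 957/500 ≈ 1.9140.
L − H = 1.9140 − 1.8762 = 0.038 bits.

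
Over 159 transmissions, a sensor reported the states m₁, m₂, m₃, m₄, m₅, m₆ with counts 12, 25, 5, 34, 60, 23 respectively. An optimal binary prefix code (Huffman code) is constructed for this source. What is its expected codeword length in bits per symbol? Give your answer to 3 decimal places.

Probabilities are the counts divided by 159.
Repeatedly combine the two least-probable nodes; the expected code length is the sum of the merged weights.
merge 5/159 + 4/53 → 17/159
merge 17/159 + 23/159 → 40/159
merge 25/159 + 34/159 → 59/159
merge 40/159 + 59/159 → 33/53
merge 20/53 + 33/53 → 1
L = 17/159 + 40/159 + 59/159 + 33/53 + 1 = 374/159 ≈ 2.352 bits/symbol.

2.352 bits/symbol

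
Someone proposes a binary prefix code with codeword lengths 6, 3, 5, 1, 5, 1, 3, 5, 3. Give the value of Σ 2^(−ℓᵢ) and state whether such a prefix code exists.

1.484375; no

With common denominator 2^6 = 64: Σ 2^(−ℓᵢ) = 1/64 + 8/64 + 2/64 + 32/64 + 2/64 + 32/64 + 8/64 + 2/64 + 8/64 = 95/64 = 1.484375.
Kraft's inequality requires Σ ≤ 1; here Σ = 1.484375 > 1, so no such prefix code exists.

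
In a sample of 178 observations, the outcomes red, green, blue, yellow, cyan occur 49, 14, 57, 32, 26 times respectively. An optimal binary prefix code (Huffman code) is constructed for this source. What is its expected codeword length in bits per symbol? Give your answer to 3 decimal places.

2.225 bits/symbol

Probabilities are the counts divided by 178.
Repeatedly combine the two least-probable nodes; the expected code length is the sum of the merged weights.
merge 7/89 + 13/89 → 20/89
merge 16/89 + 20/89 → 36/89
merge 49/178 + 57/178 → 53/89
merge 36/89 + 53/89 → 1
L = 20/89 + 36/89 + 53/89 + 1 = 198/89 ≈ 2.225 bits/symbol.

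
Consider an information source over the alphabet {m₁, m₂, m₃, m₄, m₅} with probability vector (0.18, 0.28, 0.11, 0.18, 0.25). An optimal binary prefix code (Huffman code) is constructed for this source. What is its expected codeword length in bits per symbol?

Repeatedly combine the two least-probable nodes; the expected code length is the sum of the merged weights.
merge 11/100 + 9/50 → 29/100
merge 9/50 + 1/4 → 43/100
merge 7/25 + 29/100 → 57/100
merge 43/100 + 57/100 → 1
L = 29/100 + 43/100 + 57/100 + 1 = 229/100 = 2.29 bits/symbol.

2.29 bits/symbol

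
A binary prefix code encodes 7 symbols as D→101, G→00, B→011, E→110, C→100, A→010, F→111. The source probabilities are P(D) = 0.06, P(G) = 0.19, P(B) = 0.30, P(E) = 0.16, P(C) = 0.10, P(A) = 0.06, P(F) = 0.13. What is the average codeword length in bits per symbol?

L̄ = Σ pᵢ·ℓᵢ = 0.06·3 + 0.19·2 + 0.30·3 + 0.16·3 + 0.10·3 + 0.06·3 + 0.13·3 = 2.81 bits/symbol.

2.81 bits/symbol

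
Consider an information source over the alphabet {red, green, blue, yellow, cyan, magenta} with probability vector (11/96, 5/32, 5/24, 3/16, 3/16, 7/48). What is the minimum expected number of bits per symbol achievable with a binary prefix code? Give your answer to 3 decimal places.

2.604 bits/symbol

Repeatedly combine the two least-probable nodes; the expected code length is the sum of the merged weights.
merge 11/96 + 7/48 → 25/96
merge 5/32 + 3/16 → 11/32
merge 3/16 + 5/24 → 19/48
merge 25/96 + 11/32 → 29/48
merge 19/48 + 29/48 → 1
L = 25/96 + 11/32 + 19/48 + 29/48 + 1 = 125/48 ≈ 2.604 bits/symbol.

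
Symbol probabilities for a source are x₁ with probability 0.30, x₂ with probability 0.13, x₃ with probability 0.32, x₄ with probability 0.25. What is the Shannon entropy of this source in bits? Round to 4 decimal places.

H = −Σ pᵢ log₂ pᵢ.
−0.30·log₂(0.30) = 0.5211
−0.13·log₂(0.13) = 0.3826
−0.32·log₂(0.32) = 0.5260
−0.25·log₂(0.25) = 0.5000
Sum ≈ 1.9298 → 1.9298 bits.

1.9298 bits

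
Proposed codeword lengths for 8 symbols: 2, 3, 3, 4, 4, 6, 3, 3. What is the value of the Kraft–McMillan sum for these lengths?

0.890625

With common denominator 2^6 = 64: Σ 2^(−ℓᵢ) = 16/64 + 8/64 + 8/64 + 4/64 + 4/64 + 1/64 + 8/64 + 8/64 = 57/64 = 0.890625.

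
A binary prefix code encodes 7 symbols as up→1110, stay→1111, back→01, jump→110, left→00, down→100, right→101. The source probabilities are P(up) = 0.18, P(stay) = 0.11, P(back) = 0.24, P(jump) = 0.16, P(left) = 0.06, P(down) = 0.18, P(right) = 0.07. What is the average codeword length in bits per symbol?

L̄ = Σ pᵢ·ℓᵢ = 0.18·4 + 0.11·4 + 0.24·2 + 0.16·3 + 0.06·2 + 0.18·3 + 0.07·3 = 2.99 bits/symbol.

2.99 bits/symbol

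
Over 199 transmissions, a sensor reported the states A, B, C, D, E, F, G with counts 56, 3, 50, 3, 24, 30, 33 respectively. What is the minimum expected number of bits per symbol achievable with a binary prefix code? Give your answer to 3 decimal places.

Probabilities are the counts divided by 199.
Repeatedly combine the two least-probable nodes; the expected code length is the sum of the merged weights.
merge 3/199 + 3/199 → 6/199
merge 6/199 + 24/199 → 30/199
merge 30/199 + 30/199 → 60/199
merge 33/199 + 50/199 → 83/199
merge 56/199 + 60/199 → 116/199
merge 83/199 + 116/199 → 1
L = 6/199 + 30/199 + 60/199 + 83/199 + 116/199 + 1 = 494/199 ≈ 2.482 bits/symbol.

2.482 bits/symbol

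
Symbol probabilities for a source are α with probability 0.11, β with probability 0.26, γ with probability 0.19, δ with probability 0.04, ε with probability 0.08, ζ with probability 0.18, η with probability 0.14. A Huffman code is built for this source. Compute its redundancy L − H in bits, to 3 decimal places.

0.040 bits

Entropy H = −Σ p log₂ p ≈ 2.6305 bits.
Huffman merges: 1/25+2/25→3/25; 11/100+3/25→23/100; 7/50+9/50→8/25; 19/100+23/100→21/50; 13/50+8/25→29/50; 21/50+29/50→1. L = 267/100 ≈ 2.6700.
L − H = 2.6700 − 2.6305 = 0.040 bits.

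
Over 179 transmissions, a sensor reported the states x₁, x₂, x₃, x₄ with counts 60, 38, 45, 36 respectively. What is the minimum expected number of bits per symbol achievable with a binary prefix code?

2 bits/symbol

Probabilities are the counts divided by 179.
Repeatedly combine the two least-probable nodes; the expected code length is the sum of the merged weights.
merge 36/179 + 38/179 → 74/179
merge 45/179 + 60/179 → 105/179
merge 74/179 + 105/179 → 1
L = 74/179 + 105/179 + 1 = 2 bits/symbol.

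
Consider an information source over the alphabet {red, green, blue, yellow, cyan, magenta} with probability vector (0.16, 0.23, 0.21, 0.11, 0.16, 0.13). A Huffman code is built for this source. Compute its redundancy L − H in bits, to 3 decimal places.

0.021 bits

Entropy H = −Σ p log₂ p ≈ 2.5395 bits.
Huffman merges: 11/100+13/100→6/25; 4/25+4/25→8/25; 21/100+23/100→11/25; 6/25+8/25→14/25; 11/25+14/25→1. L = 64/25 ≈ 2.5600.
L − H = 2.5600 − 2.5395 = 0.021 bits.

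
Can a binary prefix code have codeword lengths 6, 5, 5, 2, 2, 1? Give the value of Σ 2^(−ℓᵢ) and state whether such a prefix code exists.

With common denominator 2^6 = 64: Σ 2^(−ℓᵢ) = 1/64 + 2/64 + 2/64 + 16/64 + 16/64 + 32/64 = 69/64 = 1.078125.
Kraft's inequality requires Σ ≤ 1; here Σ = 1.078125 > 1, so no such prefix code exists.

1.078125; no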